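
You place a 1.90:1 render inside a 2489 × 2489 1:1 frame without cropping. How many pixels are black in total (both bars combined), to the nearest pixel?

1.90:1 is wider than 1:1, so it spans the full width.
Content height = 2489 / 1.900 ≈ 1310.0000 px.
2489 − 1310.0000 = 1179.0000 px of bars.
Across the 2489-px span: 1179.0000 × 2489 ≈ 2934531 px.

2934531 pixels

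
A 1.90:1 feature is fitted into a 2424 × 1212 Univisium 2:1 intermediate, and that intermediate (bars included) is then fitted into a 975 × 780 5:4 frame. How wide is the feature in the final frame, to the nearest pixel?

First fit — 1.90:1 into 2424×1212 spans the height: 2302.80 × 1212.00.
Univisium 2:1 in 975×780: fills the width, so the intermediate becomes 975.00 × 487.50 — a scale of ×0.4022.
The feature scales with it: width 2302.80 × 0.4022 ≈ 926.25.

926 px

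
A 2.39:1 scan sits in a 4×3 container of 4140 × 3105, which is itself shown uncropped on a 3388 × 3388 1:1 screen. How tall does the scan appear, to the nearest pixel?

1418 px

2.39:1 in 4140×3105: fills the width, so the scan is 4140.00 × 1732.22.
The 4×3 canvas is width-limited in 3388×3388, giving 3388.00 × 2541.00; scale factor 0.8184.
Applying the same ×0.8184: 1732.22 → 1417.57.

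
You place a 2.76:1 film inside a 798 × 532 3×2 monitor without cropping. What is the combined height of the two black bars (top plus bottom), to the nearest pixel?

Since 2.760 > 1.500, the film is width-limited.
The film is 798 / 2.760 ≈ 289.13 px tall.
Leftover height: 532 − 289.13 = 242.87 px.

243 px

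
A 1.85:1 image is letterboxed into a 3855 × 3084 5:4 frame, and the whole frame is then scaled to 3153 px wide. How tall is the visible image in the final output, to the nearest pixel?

1704 px

At 3855×3084 the image is width-limited, so height = 3855 / 1.850 ≈ 2083.78 px.
The frame scales by 3153/3855 = 0.8179; 2083.78 × 0.8179 ≈ 1704.32 px.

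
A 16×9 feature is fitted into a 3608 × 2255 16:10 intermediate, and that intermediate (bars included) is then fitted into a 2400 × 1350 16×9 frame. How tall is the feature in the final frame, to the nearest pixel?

1215 px

16×9 in 3608×2255: fills the width, so the feature is 3608.00 × 2029.50.
Second fit — the 16:10 canvas into 2400×1350 spans the height: 2160.00 × 1350.00 (×0.5987 from 3608×2255).
So the feature's height is 2029.50 × 0.5987 ≈ 1215.00.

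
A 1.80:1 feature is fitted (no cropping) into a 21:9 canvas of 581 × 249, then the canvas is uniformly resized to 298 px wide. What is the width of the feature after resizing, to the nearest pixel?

Fitted into 581×249, the feature spans the height; its width is 249 × 1.800 ≈ 448.20 px.
The frame scales by 298/581 = 0.5129; 448.20 × 0.5129 ≈ 229.89 px.

230 px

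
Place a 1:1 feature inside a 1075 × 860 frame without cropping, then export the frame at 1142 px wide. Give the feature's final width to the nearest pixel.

Fitted into 1075×860, the feature spans the height; its width is 860 × 1/1 ≈ 860.00 px.
Resizing to 1142 px wide multiplies everything by 1.0623: 860.00 → 913.60 px.

914 px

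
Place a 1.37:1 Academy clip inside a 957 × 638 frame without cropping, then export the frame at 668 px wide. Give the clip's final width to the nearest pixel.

At 957×638 the clip is height-limited, so width = 638 × 1.370 ≈ 874.06 px.
The frame scales by 668/957 = 0.6980; 874.06 × 0.6980 ≈ 610.11 px.

610 px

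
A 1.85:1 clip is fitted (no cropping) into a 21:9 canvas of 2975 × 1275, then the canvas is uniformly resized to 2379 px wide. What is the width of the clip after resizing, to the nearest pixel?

1886 px

At 2975×1275 the clip is height-limited, so width = 1275 × 1.850 ≈ 2358.75 px.
The frame scales by 2379/2975 = 0.7997; 2358.75 × 0.7997 ≈ 1886.21 px.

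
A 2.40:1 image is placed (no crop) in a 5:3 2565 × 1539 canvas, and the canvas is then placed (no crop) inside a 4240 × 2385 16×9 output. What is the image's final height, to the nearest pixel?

2.40:1 in 2565×1539: fills the width, so the image is 2565.00 × 1068.75.
The 5:3 canvas is height-limited in 4240×2385, giving 3975.00 × 2385.00; scale factor 1.5497.
So the image's height is 1068.75 × 1.5497 ≈ 1656.25.

1656 px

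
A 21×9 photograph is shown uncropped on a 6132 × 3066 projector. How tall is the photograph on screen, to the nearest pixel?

Since 2.333 > 2.000, the photograph is width-limited.
The photograph is 6132 × 9/21 ≈ 2628.00 px tall.

2628 px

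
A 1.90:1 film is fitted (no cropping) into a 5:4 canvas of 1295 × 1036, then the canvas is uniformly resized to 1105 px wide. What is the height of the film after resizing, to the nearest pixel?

In the 1295×1036 frame the film fills the width: height = 1295 / 1.900 ≈ 681.58 px.
Resizing to 1105 px wide multiplies everything by 0.8533: 681.58 → 581.58 px.

582 px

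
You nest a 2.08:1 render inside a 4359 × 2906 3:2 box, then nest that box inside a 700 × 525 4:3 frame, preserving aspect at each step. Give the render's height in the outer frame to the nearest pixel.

337 px

First fit — 2.08:1 into 4359×2906 spans the width: 4359.00 × 2095.67.
Second fit — the 3:2 canvas into 700×525 spans the width: 700.00 × 466.67 (×0.1606 from 4359×2906).
So the render's height is 2095.67 × 0.1606 ≈ 336.54.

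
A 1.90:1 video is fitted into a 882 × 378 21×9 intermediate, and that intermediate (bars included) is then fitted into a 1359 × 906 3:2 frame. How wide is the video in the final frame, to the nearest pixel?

Inside the 882×378 canvas the video is height-limited at 718.20 × 378.00.
The 21×9 canvas is width-limited in 1359×906, giving 1359.00 × 582.43; scale factor 1.5408.
The video scales with it: width 718.20 × 1.5408 ≈ 1106.61.

1107 px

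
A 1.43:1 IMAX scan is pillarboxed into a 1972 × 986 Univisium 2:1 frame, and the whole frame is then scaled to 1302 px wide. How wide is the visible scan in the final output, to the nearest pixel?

931 px

Fitted into 1972×986, the scan spans the height; its width is 986 × 1.430 ≈ 1409.98 px.
The frame scales by 1302/1972 = 0.6602; 1409.98 × 0.6602 ≈ 930.93 px.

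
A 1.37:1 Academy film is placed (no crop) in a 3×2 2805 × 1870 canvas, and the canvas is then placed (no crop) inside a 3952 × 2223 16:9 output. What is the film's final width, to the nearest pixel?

First fit — 1.37:1 Academy into 2805×1870 spans the height: 2561.90 × 1870.00.
The 3×2 canvas is height-limited in 3952×2223, giving 3334.50 × 2223.00; scale factor 1.1888.
Applying the same ×1.1888: 2561.90 → 3045.51.

3046 px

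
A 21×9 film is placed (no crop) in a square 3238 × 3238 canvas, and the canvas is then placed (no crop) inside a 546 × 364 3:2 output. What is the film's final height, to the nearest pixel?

First fit — 21×9 into 3238×3238 spans the width: 3238.00 × 1387.71.
The square canvas is height-limited in 546×364, giving 364.00 × 364.00; scale factor 0.1124.
The film scales with it: height 1387.71 × 0.1124 ≈ 156.00.

156 px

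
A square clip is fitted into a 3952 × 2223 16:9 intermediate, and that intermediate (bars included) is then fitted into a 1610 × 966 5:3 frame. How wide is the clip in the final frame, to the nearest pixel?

906 px

First fit — square into 3952×2223 spans the height: 2223.00 × 2223.00.
16:9 in 1610×966: fills the width, so the intermediate becomes 1610.00 × 905.62 — a scale of ×0.4074.
The clip scales with it: width 2223.00 × 0.4074 ≈ 905.62.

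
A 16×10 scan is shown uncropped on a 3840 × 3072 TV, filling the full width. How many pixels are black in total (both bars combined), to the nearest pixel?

That makes the image 2400.0000 px tall (3840 × 10/16).
3072 − 2400.0000 = 672.0000 px of bars.
That's 672.0000 × 3840 ≈ 2580480 black pixels.

2580480 pixels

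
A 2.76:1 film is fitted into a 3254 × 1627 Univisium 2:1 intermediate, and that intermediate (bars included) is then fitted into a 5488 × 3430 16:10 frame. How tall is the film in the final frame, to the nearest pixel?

1988 px

Inside the 3254×1627 canvas the film is width-limited at 3254.00 × 1178.99.
Univisium 2:1 in 5488×3430: fills the width, so the intermediate becomes 5488.00 × 2744.00 — a scale of ×1.6865.
Applying the same ×1.6865: 1178.99 → 1988.41.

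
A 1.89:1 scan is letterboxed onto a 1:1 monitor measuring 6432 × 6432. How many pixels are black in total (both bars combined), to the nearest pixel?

19481405 pixels

1.89:1 is wider than 1:1, so it spans the full width.
That makes the image 3403.1746 px tall (6432 / 1.890).
Leftover height: 6432 − 3403.1746 = 3028.8254 px.
Across the 6432-px span: 3028.8254 × 6432 ≈ 19481405 px.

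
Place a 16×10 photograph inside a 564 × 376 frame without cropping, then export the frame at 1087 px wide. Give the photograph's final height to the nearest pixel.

At 564×376 the photograph is width-limited, so height = 564 × 10/16 ≈ 352.50 px.
Resizing to 1087 px wide multiplies everything by 1.9273: 352.50 → 679.38 px.

679 px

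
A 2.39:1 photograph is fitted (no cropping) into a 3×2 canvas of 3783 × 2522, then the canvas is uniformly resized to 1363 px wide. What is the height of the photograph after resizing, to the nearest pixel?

Fitted into 3783×2522, the photograph spans the width; its height is 3783 / 2.390 ≈ 1582.85 px.
Scaling 3783 → 1363 is ×0.3603, so the height becomes 1582.85 × 0.3603 ≈ 570.29 px.

570 px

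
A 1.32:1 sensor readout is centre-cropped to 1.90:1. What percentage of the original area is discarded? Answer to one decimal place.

The width stays; only height is cut (since 1.90:1 is wider than 1.32:1).
Area ratio = (1.320)/(1.900) = 69.47%; the remaining 30.53% is cropped out.

30.5%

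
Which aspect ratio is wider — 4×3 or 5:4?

4×3

4×3 = 1.333 and 5:4 = 1.25; 1.333 > 1.25.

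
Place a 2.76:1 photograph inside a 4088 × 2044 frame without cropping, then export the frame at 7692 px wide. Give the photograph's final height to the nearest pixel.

Fitted into 4088×2044, the photograph spans the width; its height is 4088 / 2.760 ≈ 1481.16 px.
The frame scales by 7692/4088 = 1.8816; 1481.16 × 1.8816 ≈ 2786.96 px.

2787 px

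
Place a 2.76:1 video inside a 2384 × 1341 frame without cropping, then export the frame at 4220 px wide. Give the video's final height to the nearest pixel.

1529 px

At 2384×1341 the video is width-limited, so height = 2384 / 2.760 ≈ 863.77 px.
Scaling 2384 → 4220 is ×1.7701, so the height becomes 863.77 × 1.7701 ≈ 1528.99 px.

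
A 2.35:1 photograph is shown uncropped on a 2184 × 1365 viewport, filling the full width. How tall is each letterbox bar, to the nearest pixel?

218 px

Content height = 2184 / 2.350 ≈ 929.36 px.
1365 − 929.36 = 435.64 px of bars (217.82 each).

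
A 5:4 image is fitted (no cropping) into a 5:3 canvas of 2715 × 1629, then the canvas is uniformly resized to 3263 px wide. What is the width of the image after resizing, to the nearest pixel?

2447 px

In the 2715×1629 frame the image fills the height: width = 1629 × 5/4 ≈ 2036.25 px.
The frame scales by 3263/2715 = 1.2018; 2036.25 × 1.2018 ≈ 2447.25 px.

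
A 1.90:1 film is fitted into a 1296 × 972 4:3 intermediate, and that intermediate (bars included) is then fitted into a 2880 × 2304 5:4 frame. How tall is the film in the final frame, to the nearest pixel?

1516 px

Inside the 1296×972 canvas the film is width-limited at 1296.00 × 682.11.
Second fit — the 4:3 canvas into 2880×2304 spans the width: 2880.00 × 2160.00 (×2.2222 from 1296×972).
So the film's height is 682.11 × 2.2222 ≈ 1515.79.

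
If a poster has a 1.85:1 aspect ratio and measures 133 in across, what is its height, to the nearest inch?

Height = 133 / 1.850 = 71.89.

72 in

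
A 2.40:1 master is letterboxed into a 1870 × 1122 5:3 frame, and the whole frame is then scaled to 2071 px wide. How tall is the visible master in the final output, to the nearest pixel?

863 px

Fitted into 1870×1122, the master spans the width; its height is 1870 / 2.400 ≈ 779.17 px.
The frame scales by 2071/1870 = 1.1075; 779.17 × 1.1075 ≈ 862.92 px.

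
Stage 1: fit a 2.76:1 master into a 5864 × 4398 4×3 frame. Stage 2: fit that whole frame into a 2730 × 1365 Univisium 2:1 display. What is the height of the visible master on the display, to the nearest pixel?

659 px

Inside the 5864×4398 canvas the master is width-limited at 5864.00 × 2124.64.
The 4×3 canvas is height-limited in 2730×1365, giving 1820.00 × 1365.00; scale factor 0.3104.
So the master's height is 2124.64 × 0.3104 ≈ 659.42.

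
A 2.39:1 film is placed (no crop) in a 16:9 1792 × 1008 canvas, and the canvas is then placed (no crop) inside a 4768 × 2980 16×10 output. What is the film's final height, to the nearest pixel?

First fit — 2.39:1 into 1792×1008 spans the width: 1792.00 × 749.79.
16:9 in 4768×2980: fills the width, so the intermediate becomes 4768.00 × 2682.00 — a scale of ×2.6607.
So the film's height is 749.79 × 2.6607 ≈ 1994.98.

1995 px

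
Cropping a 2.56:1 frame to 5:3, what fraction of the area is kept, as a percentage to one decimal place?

65.1%

Going from 2.56:1 to 5:3 means cutting width while keeping height.
Fraction kept = (1.667)/(2.560) ≈ 65.10%.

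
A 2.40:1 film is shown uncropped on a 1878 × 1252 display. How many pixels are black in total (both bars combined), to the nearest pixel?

2.40:1 (2.400) > 3×2 (1.500), so the film fills the width.
That makes the image 782.5000 px tall (1878 / 2.400).
1252 − 782.5000 = 469.5000 px of bars.
That's 469.5000 × 1878 ≈ 881721 black pixels.

881721 pixels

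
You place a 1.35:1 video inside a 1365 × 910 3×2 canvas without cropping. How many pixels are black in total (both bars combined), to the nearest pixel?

Since 1.350 < 1.500, the video is height-limited.
Content width = 910 × 1.350 ≈ 1228.5000 px.
Leftover width: 1365 − 1228.5000 = 136.5000 px.
Across the 910-px span: 136.5000 × 910 ≈ 124215 px.

124215 pixels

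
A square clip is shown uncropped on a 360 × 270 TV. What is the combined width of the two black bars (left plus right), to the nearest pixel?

90 px

square (1.000) < 4:3 (1.333), so the clip fills the height.
The clip is 270 × 1/1 ≈ 270.00 px wide.
Leftover width: 360 − 270.00 = 90.00 px.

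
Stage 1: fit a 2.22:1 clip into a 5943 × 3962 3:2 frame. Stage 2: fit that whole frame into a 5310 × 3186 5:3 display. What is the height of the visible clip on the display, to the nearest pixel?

2153 px

First fit — 2.22:1 into 5943×3962 spans the width: 5943.00 × 2677.03.
Second fit — the 3:2 canvas into 5310×3186 spans the height: 4779.00 × 3186.00 (×0.8041 from 5943×3962).
So the clip's height is 2677.03 × 0.8041 ≈ 2152.70.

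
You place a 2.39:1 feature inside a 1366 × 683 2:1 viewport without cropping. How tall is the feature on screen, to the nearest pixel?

572 px

Since 2.390 > 2.000, the feature is width-limited.
The feature is 1366 / 2.390 ≈ 571.55 px tall.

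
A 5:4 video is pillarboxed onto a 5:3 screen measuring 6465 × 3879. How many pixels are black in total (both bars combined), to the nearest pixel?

5:4 (1.250) < 5:3 (1.667), so the video fills the height.
Content width = 3879 × 5/4 ≈ 4848.7500 px.
Black = 6465 − 4848.7500 = 1616.2500 px.
Bar area = 1616.2500 × 3879 ≈ 6269434 px.

6269434 pixels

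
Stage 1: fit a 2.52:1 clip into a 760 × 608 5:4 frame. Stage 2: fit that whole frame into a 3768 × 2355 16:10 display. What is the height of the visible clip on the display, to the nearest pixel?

Inside the 760×608 canvas the clip is width-limited at 760.00 × 301.59.
5:4 in 3768×2355: fills the height, so the intermediate becomes 2943.75 × 2355.00 — a scale of ×3.8734.
So the clip's height is 301.59 × 3.8734 ≈ 1168.15.

1168 px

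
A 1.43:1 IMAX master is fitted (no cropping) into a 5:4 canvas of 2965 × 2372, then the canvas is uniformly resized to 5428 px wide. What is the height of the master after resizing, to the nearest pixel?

3796 px

Fitted into 2965×2372, the master spans the width; its height is 2965 / 1.430 ≈ 2073.43 px.
Scaling 2965 → 5428 is ×1.8307, so the height becomes 2073.43 × 1.8307 ≈ 3795.80 px.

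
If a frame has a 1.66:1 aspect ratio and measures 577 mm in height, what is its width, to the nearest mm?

958 mm

577 × 1.660 = 957.82.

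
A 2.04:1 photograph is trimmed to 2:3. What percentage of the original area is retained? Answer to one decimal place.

32.7%

2:3 is narrower than 2.04:1, so the crop keeps the full height and trims the width.
Area ratio = (0.667)/(2.040) = 32.68% retained.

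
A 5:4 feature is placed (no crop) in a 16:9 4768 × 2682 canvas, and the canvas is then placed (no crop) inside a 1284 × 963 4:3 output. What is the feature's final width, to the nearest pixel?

903 px

5:4 in 4768×2682: fills the height, so the feature is 3352.50 × 2682.00.
The 16:9 canvas is width-limited in 1284×963, giving 1284.00 × 722.25; scale factor 0.2693.
Applying the same ×0.2693: 3352.50 → 902.81.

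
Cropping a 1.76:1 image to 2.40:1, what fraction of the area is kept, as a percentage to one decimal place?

73.3%

The width stays; only height is cut (since 2.40:1 is wider than 1.76:1).
(1.760)/(2.400) ≈ 0.733 of the area survives.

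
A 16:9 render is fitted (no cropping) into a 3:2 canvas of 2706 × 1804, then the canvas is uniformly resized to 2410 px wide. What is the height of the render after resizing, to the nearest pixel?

1356 px

In the 2706×1804 frame the render fills the width: height = 2706 × 9/16 ≈ 1522.12 px.
The frame scales by 2410/2706 = 0.8906; 1522.12 × 0.8906 ≈ 1355.62 px.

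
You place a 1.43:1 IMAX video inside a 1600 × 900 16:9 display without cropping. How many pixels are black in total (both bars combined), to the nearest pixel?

281700 pixels

1.43:1 IMAX is narrower than 16:9, so it spans the full height.
That makes the image 1287.0000 px wide (900 × 1.430).
1600 − 1287.0000 = 313.0000 px of bars.
Across the 900-px span: 313.0000 × 900 ≈ 281700 px.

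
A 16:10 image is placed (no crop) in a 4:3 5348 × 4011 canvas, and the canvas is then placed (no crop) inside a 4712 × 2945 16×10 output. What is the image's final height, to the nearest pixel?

First fit — 16:10 into 5348×4011 spans the width: 5348.00 × 3342.50.
Second fit — the 4:3 canvas into 4712×2945 spans the height: 3926.67 × 2945.00 (×0.7342 from 5348×4011).
So the image's height is 3342.50 × 0.7342 ≈ 2454.17.

2454 px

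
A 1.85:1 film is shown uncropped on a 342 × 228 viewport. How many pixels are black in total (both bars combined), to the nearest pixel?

Since 1.850 > 1.500, the film is width-limited.
Content height = 342 / 1.850 ≈ 184.8649 px.
228 − 184.8649 = 43.1351 px of bars.
Bar area = 43.1351 × 342 ≈ 14752 px.

14752 pixels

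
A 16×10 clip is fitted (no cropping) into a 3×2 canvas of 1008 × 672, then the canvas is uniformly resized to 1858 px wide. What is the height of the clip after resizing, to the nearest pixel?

1161 px

In the 1008×672 frame the clip fills the width: height = 1008 × 10/16 ≈ 630.00 px.
The frame scales by 1858/1008 = 1.8433; 630.00 × 1.8433 ≈ 1161.25 px.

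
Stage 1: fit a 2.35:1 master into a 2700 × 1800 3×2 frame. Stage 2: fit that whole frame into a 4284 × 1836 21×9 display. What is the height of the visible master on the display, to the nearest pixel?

2.35:1 in 2700×1800: fills the width, so the master is 2700.00 × 1148.94.
Second fit — the 3×2 canvas into 4284×1836 spans the height: 2754.00 × 1836.00 (×1.0200 from 2700×1800).
So the master's height is 1148.94 × 1.0200 ≈ 1171.91.

1172 px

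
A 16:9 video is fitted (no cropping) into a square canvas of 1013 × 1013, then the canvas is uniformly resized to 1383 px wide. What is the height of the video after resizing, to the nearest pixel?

778 px

Fitted into 1013×1013, the video spans the width; its height is 1013 × 9/16 ≈ 569.81 px.
Scaling 1013 → 1383 is ×1.3653, so the height becomes 569.81 × 1.3653 ≈ 777.94 px.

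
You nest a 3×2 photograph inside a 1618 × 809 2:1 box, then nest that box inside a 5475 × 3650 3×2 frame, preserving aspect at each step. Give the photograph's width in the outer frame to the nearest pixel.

4106 px

3×2 in 1618×809: fills the height, so the photograph is 1213.50 × 809.00.
Second fit — the 2:1 canvas into 5475×3650 spans the width: 5475.00 × 2737.50 (×3.3838 from 1618×809).
The photograph scales with it: width 1213.50 × 3.3838 ≈ 4106.25.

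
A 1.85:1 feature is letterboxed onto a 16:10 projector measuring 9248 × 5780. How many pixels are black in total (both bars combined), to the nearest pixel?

7223438 pixels

1.85:1 (1.850) > 16:10 (1.600), so the feature fills the width.
That makes the image 4998.9189 px tall (9248 / 1.850).
Black = 5780 − 4998.9189 = 781.0811 px.
Across the 9248-px span: 781.0811 × 9248 ≈ 7223438 px.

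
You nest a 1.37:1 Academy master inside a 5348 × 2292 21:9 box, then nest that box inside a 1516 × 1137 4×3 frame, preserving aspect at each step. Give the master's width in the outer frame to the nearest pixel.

First fit — 1.37:1 Academy into 5348×2292 spans the height: 3140.04 × 2292.00.
21:9 in 1516×1137: fills the width, so the intermediate becomes 1516.00 × 649.71 — a scale of ×0.2835.
The master scales with it: width 3140.04 × 0.2835 ≈ 890.11.

890 px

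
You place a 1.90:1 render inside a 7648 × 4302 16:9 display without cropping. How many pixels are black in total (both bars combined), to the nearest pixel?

2116483 pixels

1.90:1 is wider than 16:9, so it spans the full width.
The render is 7648 / 1.900 ≈ 4025.2632 px tall.
Leftover height: 4302 − 4025.2632 = 276.7368 px.
That's 276.7368 × 7648 ≈ 2116483 black pixels.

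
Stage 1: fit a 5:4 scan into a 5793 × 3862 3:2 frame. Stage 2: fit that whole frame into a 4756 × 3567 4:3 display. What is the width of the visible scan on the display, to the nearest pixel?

3963 px

First fit — 5:4 into 5793×3862 spans the height: 4827.50 × 3862.00.
Second fit — the 3:2 canvas into 4756×3567 spans the width: 4756.00 × 3170.67 (×0.8210 from 5793×3862).
So the scan's width is 4827.50 × 0.8210 ≈ 3963.33.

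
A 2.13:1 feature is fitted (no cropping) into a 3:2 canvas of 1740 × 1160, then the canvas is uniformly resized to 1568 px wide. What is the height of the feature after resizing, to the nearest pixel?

736 px

In the 1740×1160 frame the feature fills the width: height = 1740 / 2.130 ≈ 816.90 px.
Scaling 1740 → 1568 is ×0.9011, so the height becomes 816.90 × 0.9011 ≈ 736.15 px.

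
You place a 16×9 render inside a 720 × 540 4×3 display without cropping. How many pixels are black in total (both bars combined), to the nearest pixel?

97200 pixels

16×9 is wider than 4×3, so it spans the full width.
That makes the image 405.0000 px tall (720 × 9/16).
Black = 540 − 405.0000 = 135.0000 px.
Bar area = 135.0000 × 720 ≈ 97200 px.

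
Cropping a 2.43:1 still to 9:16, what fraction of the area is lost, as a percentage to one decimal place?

9:16 is narrower than 2.43:1, so the crop keeps the full height and trims the width.
Fraction kept = (0.562)/(2.430) ≈ 23.15%, so 76.85% is lost.

76.9%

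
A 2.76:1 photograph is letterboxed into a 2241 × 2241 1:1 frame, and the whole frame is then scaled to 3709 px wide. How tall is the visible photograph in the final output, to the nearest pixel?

In the 2241×2241 frame the photograph fills the width: height = 2241 / 2.760 ≈ 811.96 px.
Resizing to 3709 px wide multiplies everything by 1.6551: 811.96 → 1343.84 px.

1344 px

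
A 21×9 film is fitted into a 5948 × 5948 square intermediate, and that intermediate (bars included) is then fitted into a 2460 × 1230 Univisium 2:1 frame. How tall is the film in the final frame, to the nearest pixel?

527 px

Inside the 5948×5948 canvas the film is width-limited at 5948.00 × 2549.14.
square in 2460×1230: fills the height, so the intermediate becomes 1230.00 × 1230.00 — a scale of ×0.2068.
Applying the same ×0.2068: 2549.14 → 527.14.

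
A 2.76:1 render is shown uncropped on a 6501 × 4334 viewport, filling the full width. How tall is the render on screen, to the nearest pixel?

Content height = 6501 / 2.760 ≈ 2355.43 px.

2355 px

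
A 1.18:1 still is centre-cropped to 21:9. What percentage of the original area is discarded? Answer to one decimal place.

The width stays; only height is cut (since 21:9 is wider than 1.18:1).
(1.180)/(2.333) ≈ 0.506 of the area survives, leaving 49.43% discarded.

49.4%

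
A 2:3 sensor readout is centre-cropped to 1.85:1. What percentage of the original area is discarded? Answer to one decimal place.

1.85:1 is wider than 2:3, so the crop keeps the full width and trims the height.
(0.667)/(1.850) ≈ 0.360 of the area survives, leaving 63.96% discarded.

64.0%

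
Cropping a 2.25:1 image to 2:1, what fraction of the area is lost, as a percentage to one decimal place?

11.1%

The height stays; only width is cut (since 2:1 is narrower than 2.25:1).
(2.000)/(2.250) ≈ 0.889 of the area survives, leaving 11.11% discarded.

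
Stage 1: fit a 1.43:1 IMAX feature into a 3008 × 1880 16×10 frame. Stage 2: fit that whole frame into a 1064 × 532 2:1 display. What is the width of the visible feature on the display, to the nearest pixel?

Inside the 3008×1880 canvas the feature is height-limited at 2688.40 × 1880.00.
16×10 in 1064×532: fills the height, so the intermediate becomes 851.20 × 532.00 — a scale of ×0.2830.
Applying the same ×0.2830: 2688.40 → 760.76.

761 px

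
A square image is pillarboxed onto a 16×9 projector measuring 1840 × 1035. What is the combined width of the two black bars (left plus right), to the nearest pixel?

square (1.000) < 16×9 (1.778), so the image fills the height.
Content width = 1035 × 1/1 ≈ 1035.00 px.
Leftover width: 1840 − 1035.00 = 805.00 px.

805 px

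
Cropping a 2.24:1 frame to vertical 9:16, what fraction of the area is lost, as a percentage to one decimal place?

74.9%

The height stays; only width is cut (since vertical 9:16 is narrower than 2.24:1).
Area ratio = (0.562)/(2.240) = 25.11%; the remaining 74.89% is cropped out.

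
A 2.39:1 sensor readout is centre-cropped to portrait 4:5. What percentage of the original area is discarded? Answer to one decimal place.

66.5%

The height stays; only width is cut (since portrait 4:5 is narrower than 2.39:1).
Area ratio = (0.800)/(2.390) = 33.47%; the remaining 66.53% is cropped out.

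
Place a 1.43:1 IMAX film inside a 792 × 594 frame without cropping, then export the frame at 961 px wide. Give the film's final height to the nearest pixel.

At 792×594 the film is width-limited, so height = 792 / 1.430 ≈ 553.85 px.
The frame scales by 961/792 = 1.2134; 553.85 × 1.2134 ≈ 672.03 px.

672 px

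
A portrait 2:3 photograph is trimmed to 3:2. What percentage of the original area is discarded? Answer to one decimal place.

55.6%

The width stays; only height is cut (since 3:2 is wider than portrait 2:3).
Fraction kept = (0.667)/(1.500) ≈ 44.44%, so 55.56% is lost.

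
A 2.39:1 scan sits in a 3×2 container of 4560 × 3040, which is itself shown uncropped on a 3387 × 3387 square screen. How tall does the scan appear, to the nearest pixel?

1417 px

First fit — 2.39:1 into 4560×3040 spans the width: 4560.00 × 1907.95.
The 3×2 canvas is width-limited in 3387×3387, giving 3387.00 × 2258.00; scale factor 0.7428.
So the scan's height is 1907.95 × 0.7428 ≈ 1417.15.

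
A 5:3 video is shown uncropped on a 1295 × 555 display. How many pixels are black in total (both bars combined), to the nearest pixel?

5:3 is narrower than 21×9, so it spans the full height.
The video is 555 × 5/3 ≈ 925.0000 px wide.
Black = 1295 − 925.0000 = 370.0000 px.
Bar area = 370.0000 × 555 ≈ 205350 px.

205350 pixels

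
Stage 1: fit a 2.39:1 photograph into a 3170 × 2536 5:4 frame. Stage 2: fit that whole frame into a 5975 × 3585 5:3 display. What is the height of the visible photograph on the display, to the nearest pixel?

1875 px

2.39:1 in 3170×2536: fills the width, so the photograph is 3170.00 × 1326.36.
The 5:4 canvas is height-limited in 5975×3585, giving 4481.25 × 3585.00; scale factor 1.4136.
Applying the same ×1.4136: 1326.36 → 1875.00.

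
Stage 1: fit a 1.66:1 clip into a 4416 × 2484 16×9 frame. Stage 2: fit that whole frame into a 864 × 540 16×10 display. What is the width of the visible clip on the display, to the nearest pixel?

Inside the 4416×2484 canvas the clip is height-limited at 4123.44 × 2484.00.
The 16×9 canvas is width-limited in 864×540, giving 864.00 × 486.00; scale factor 0.1957.
So the clip's width is 4123.44 × 0.1957 ≈ 806.76.

807 px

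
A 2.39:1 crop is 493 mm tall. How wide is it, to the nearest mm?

1178 mm

At 2.39:1, 493 × 2.390 ≈ 1178.27.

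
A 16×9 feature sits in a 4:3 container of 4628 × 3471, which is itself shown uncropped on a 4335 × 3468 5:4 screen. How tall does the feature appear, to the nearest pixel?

2438 px

First fit — 16×9 into 4628×3471 spans the width: 4628.00 × 2603.25.
Second fit — the 4:3 canvas into 4335×3468 spans the width: 4335.00 × 3251.25 (×0.9367 from 4628×3471).
Applying the same ×0.9367: 2603.25 → 2438.44.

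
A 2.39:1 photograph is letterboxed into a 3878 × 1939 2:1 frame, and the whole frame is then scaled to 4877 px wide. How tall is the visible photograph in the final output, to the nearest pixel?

2041 px

In the 3878×1939 frame the photograph fills the width: height = 3878 / 2.390 ≈ 1622.59 px.
Resizing to 4877 px wide multiplies everything by 1.2576: 1622.59 → 2040.59 px.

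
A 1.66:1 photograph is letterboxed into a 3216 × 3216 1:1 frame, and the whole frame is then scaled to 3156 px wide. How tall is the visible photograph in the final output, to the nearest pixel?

1901 px

Fitted into 3216×3216, the photograph spans the width; its height is 3216 / 1.660 ≈ 1937.35 px.
Resizing to 3156 px wide multiplies everything by 0.9813: 1937.35 → 1901.20 px.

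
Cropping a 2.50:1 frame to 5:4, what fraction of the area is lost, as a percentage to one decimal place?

Going from 2.50:1 to 5:4 means cutting width while keeping height.
Area ratio = (1.250)/(2.500) = 50.00%; the remaining 50.00% is cropped out.

50.0%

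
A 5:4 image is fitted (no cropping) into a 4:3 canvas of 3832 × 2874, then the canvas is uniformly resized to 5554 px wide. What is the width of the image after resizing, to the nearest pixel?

In the 3832×2874 frame the image fills the height: width = 2874 × 5/4 ≈ 3592.50 px.
The frame scales by 5554/3832 = 1.4494; 3592.50 × 1.4494 ≈ 5206.88 px.

5207 px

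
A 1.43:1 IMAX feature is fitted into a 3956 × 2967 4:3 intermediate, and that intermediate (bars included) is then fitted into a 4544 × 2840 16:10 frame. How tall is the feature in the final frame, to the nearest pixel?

1.43:1 IMAX in 3956×2967: fills the width, so the feature is 3956.00 × 2766.43.
4:3 in 4544×2840: fills the height, so the intermediate becomes 3786.67 × 2840.00 — a scale of ×0.9572.
So the feature's height is 2766.43 × 0.9572 ≈ 2648.02.

2648 px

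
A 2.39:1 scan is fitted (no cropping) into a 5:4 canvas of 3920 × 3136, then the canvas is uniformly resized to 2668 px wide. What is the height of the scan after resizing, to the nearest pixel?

In the 3920×3136 frame the scan fills the width: height = 3920 / 2.390 ≈ 1640.17 px.
Scaling 3920 → 2668 is ×0.6806, so the height becomes 1640.17 × 0.6806 ≈ 1116.32 px.

1116 px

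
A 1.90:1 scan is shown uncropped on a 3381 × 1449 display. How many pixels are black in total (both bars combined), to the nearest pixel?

909827 pixels

1.90:1 is narrower than 21:9, so it spans the full height.
That makes the image 2753.1000 px wide (1449 × 1.900).
3381 − 2753.1000 = 627.9000 px of bars.
Bar area = 627.9000 × 1449 ≈ 909827 px.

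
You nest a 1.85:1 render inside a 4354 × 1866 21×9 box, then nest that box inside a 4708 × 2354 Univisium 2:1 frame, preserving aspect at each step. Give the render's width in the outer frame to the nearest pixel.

3733 px

Inside the 4354×1866 canvas the render is height-limited at 3452.10 × 1866.00.
The 21×9 canvas is width-limited in 4708×2354, giving 4708.00 × 2017.71; scale factor 1.0813.
The render scales with it: width 3452.10 × 1.0813 ≈ 3732.77.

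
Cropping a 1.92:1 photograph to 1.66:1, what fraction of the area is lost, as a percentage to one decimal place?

13.5%

1.66:1 is narrower than 1.92:1, so the crop keeps the full height and trims the width.
Fraction kept = (1.660)/(1.920) ≈ 86.46%, so 13.54% is lost.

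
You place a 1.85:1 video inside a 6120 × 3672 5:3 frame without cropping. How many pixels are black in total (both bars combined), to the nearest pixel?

Since 1.850 > 1.667, the video is width-limited.
The video is 6120 / 1.850 ≈ 3308.1081 px tall.
Black = 3672 − 3308.1081 = 363.8919 px.
Across the 6120-px span: 363.8919 × 6120 ≈ 2227018 px.

2227018 pixels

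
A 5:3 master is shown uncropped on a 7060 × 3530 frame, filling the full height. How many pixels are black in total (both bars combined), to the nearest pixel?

Content width = 3530 × 5/3 ≈ 5883.3333 px.
Leftover width: 7060 − 5883.3333 = 1176.6667 px.
Bar area = 1176.6667 × 3530 ≈ 4153633 px.

4153633 pixels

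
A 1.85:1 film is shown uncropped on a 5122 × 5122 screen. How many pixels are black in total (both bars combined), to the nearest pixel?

1.85:1 (1.850) > square (1.000), so the film fills the width.
That makes the image 2768.6486 px tall (5122 / 1.850).
5122 − 2768.6486 = 2353.3514 px of bars.
Across the 5122-px span: 2353.3514 × 5122 ≈ 12053866 px.

12053866 pixels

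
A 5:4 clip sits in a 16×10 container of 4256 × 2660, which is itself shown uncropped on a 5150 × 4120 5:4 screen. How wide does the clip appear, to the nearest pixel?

4023 px

First fit — 5:4 into 4256×2660 spans the height: 3325.00 × 2660.00.
Second fit — the 16×10 canvas into 5150×4120 spans the width: 5150.00 × 3218.75 (×1.2101 from 4256×2660).
The clip scales with it: width 3325.00 × 1.2101 ≈ 4023.44.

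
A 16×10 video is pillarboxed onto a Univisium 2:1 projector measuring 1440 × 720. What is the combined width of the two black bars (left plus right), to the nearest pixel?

288 px

16×10 (1.600) < Univisium 2:1 (2.000), so the video fills the height.
Content width = 720 × 16/10 ≈ 1152.00 px.
Leftover width: 1440 − 1152.00 = 288.00 px.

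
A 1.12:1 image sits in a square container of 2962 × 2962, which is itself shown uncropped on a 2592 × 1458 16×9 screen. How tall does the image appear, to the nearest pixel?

1302 px

1.12:1 in 2962×2962: fills the width, so the image is 2962.00 × 2644.64.
square in 2592×1458: fills the height, so the intermediate becomes 1458.00 × 1458.00 — a scale of ×0.4922.
The image scales with it: height 2644.64 × 0.4922 ≈ 1301.79.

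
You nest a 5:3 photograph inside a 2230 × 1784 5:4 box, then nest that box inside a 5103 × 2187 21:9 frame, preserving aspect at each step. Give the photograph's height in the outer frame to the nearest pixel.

1640 px

5:3 in 2230×1784: fills the width, so the photograph is 2230.00 × 1338.00.
5:4 in 5103×2187: fills the height, so the intermediate becomes 2733.75 × 2187.00 — a scale of ×1.2259.
The photograph scales with it: height 1338.00 × 1.2259 ≈ 1640.25.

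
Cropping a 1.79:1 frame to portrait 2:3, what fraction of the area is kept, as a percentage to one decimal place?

37.2%

The height stays; only width is cut (since portrait 2:3 is narrower than 1.79:1).
Area ratio = (0.667)/(1.790) = 37.24% retained.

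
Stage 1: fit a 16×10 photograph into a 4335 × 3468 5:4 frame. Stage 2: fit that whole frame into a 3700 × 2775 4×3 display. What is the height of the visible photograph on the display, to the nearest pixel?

Inside the 4335×3468 canvas the photograph is width-limited at 4335.00 × 2709.38.
The 5:4 canvas is height-limited in 3700×2775, giving 3468.75 × 2775.00; scale factor 0.8002.
So the photograph's height is 2709.38 × 0.8002 ≈ 2167.97.

2168 px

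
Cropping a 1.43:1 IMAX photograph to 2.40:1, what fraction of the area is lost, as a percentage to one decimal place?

Going from 1.43:1 IMAX to 2.40:1 means cutting height while keeping width.
(1.430)/(2.400) ≈ 0.596 of the area survives, leaving 40.42% discarded.

40.4%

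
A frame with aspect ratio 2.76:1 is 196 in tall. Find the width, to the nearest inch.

541 in

196 × 2.760 = 540.96.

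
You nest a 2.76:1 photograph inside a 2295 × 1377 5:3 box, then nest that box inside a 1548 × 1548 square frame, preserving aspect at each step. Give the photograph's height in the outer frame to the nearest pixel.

561 px

First fit — 2.76:1 into 2295×1377 spans the width: 2295.00 × 831.52.
5:3 in 1548×1548: fills the width, so the intermediate becomes 1548.00 × 928.80 — a scale of ×0.6745.
So the photograph's height is 831.52 × 0.6745 ≈ 560.87.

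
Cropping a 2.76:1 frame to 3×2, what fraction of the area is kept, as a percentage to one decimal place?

3×2 is narrower than 2.76:1, so the crop keeps the full height and trims the width.
Fraction kept = (1.500)/(2.760) ≈ 54.35%.

54.3%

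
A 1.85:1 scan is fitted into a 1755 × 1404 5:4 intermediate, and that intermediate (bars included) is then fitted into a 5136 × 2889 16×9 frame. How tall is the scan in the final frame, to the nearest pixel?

First fit — 1.85:1 into 1755×1404 spans the width: 1755.00 × 948.65.
5:4 in 5136×2889: fills the height, so the intermediate becomes 3611.25 × 2889.00 — a scale of ×2.0577.
So the scan's height is 948.65 × 2.0577 ≈ 1952.03.

1952 px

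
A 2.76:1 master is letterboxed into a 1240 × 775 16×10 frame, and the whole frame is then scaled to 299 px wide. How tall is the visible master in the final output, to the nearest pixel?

108 px

In the 1240×775 frame the master fills the width: height = 1240 / 2.760 ≈ 449.28 px.
The frame scales by 299/1240 = 0.2411; 449.28 × 0.2411 ≈ 108.33 px.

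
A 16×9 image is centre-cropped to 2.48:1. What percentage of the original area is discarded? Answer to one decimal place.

The width stays; only height is cut (since 2.48:1 is wider than 16×9).
(1.778)/(2.480) ≈ 0.717 of the area survives, leaving 28.32% discarded.

28.3%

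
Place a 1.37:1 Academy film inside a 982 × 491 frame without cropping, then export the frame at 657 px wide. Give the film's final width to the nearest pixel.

Fitted into 982×491, the film spans the height; its width is 491 × 1.370 ≈ 672.67 px.
The frame scales by 657/982 = 0.6690; 672.67 × 0.6690 ≈ 450.05 px.

450 px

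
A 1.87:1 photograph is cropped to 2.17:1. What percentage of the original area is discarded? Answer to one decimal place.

The width stays; only height is cut (since 2.17:1 is wider than 1.87:1).
(1.870)/(2.170) ≈ 0.862 of the area survives, leaving 13.82% discarded.

13.8%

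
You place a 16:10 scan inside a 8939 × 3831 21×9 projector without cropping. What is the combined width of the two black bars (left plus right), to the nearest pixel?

16:10 (1.600) < 21×9 (2.333), so the scan fills the height.
The scan is 3831 × 16/10 ≈ 6129.60 px wide.
Leftover width: 8939 − 6129.60 = 2809.40 px.

2809 px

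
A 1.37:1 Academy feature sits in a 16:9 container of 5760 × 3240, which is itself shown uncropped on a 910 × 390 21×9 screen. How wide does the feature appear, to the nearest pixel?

1.37:1 Academy in 5760×3240: fills the height, so the feature is 4438.80 × 3240.00.
Second fit — the 16:9 canvas into 910×390 spans the height: 693.33 × 390.00 (×0.1204 from 5760×3240).
So the feature's width is 4438.80 × 0.1204 ≈ 534.30.

534 px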